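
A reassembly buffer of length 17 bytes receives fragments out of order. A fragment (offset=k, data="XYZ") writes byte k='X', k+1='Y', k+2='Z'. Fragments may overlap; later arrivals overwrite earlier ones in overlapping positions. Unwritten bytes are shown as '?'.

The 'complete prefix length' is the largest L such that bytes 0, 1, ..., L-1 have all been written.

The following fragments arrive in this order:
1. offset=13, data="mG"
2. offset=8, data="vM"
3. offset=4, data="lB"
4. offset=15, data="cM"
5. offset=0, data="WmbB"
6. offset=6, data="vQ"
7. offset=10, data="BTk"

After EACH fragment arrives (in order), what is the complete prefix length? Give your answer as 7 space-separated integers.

Answer: 0 0 0 0 6 10 17

Derivation:
Fragment 1: offset=13 data="mG" -> buffer=?????????????mG?? -> prefix_len=0
Fragment 2: offset=8 data="vM" -> buffer=????????vM???mG?? -> prefix_len=0
Fragment 3: offset=4 data="lB" -> buffer=????lB??vM???mG?? -> prefix_len=0
Fragment 4: offset=15 data="cM" -> buffer=????lB??vM???mGcM -> prefix_len=0
Fragment 5: offset=0 data="WmbB" -> buffer=WmbBlB??vM???mGcM -> prefix_len=6
Fragment 6: offset=6 data="vQ" -> buffer=WmbBlBvQvM???mGcM -> prefix_len=10
Fragment 7: offset=10 data="BTk" -> buffer=WmbBlBvQvMBTkmGcM -> prefix_len=17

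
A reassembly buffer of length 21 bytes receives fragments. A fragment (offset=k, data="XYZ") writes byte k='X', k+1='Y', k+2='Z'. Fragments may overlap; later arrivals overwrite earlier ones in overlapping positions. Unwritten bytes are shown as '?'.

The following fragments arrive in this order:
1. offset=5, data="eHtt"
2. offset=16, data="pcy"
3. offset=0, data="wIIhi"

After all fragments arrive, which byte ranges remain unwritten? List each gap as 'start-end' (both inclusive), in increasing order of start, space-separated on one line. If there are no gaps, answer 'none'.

Fragment 1: offset=5 len=4
Fragment 2: offset=16 len=3
Fragment 3: offset=0 len=5
Gaps: 9-15 19-20

Answer: 9-15 19-20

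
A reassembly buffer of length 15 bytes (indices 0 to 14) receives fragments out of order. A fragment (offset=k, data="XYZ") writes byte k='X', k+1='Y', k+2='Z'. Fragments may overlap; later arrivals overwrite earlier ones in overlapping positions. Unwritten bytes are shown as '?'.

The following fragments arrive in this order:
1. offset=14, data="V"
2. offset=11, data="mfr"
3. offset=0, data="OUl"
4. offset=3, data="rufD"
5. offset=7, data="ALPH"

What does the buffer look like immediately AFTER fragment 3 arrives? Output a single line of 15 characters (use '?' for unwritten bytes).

Fragment 1: offset=14 data="V" -> buffer=??????????????V
Fragment 2: offset=11 data="mfr" -> buffer=???????????mfrV
Fragment 3: offset=0 data="OUl" -> buffer=OUl????????mfrV

Answer: OUl????????mfrV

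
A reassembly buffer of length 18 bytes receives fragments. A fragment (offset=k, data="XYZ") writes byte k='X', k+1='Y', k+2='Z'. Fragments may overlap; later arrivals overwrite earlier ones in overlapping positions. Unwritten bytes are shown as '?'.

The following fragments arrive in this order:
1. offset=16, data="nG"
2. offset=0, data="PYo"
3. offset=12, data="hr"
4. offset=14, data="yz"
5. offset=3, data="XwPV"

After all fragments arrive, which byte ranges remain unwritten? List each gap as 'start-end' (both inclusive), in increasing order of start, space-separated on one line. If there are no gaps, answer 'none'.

Fragment 1: offset=16 len=2
Fragment 2: offset=0 len=3
Fragment 3: offset=12 len=2
Fragment 4: offset=14 len=2
Fragment 5: offset=3 len=4
Gaps: 7-11

Answer: 7-11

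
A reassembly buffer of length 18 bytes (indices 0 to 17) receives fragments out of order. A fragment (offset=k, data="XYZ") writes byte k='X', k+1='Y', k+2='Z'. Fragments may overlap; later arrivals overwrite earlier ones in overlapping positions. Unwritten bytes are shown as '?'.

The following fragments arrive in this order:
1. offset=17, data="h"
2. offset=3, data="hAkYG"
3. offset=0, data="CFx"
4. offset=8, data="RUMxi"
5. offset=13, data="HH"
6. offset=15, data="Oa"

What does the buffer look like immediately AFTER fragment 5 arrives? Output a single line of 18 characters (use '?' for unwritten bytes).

Answer: CFxhAkYGRUMxiHH??h

Derivation:
Fragment 1: offset=17 data="h" -> buffer=?????????????????h
Fragment 2: offset=3 data="hAkYG" -> buffer=???hAkYG?????????h
Fragment 3: offset=0 data="CFx" -> buffer=CFxhAkYG?????????h
Fragment 4: offset=8 data="RUMxi" -> buffer=CFxhAkYGRUMxi????h
Fragment 5: offset=13 data="HH" -> buffer=CFxhAkYGRUMxiHH??h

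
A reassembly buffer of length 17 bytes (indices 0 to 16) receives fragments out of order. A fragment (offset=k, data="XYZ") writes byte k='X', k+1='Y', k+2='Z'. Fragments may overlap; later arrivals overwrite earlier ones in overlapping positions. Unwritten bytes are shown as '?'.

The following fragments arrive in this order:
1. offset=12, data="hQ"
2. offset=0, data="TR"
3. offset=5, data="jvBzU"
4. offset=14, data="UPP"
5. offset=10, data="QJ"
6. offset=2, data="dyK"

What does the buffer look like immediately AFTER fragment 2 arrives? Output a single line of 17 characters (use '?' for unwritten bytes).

Fragment 1: offset=12 data="hQ" -> buffer=????????????hQ???
Fragment 2: offset=0 data="TR" -> buffer=TR??????????hQ???

Answer: TR??????????hQ???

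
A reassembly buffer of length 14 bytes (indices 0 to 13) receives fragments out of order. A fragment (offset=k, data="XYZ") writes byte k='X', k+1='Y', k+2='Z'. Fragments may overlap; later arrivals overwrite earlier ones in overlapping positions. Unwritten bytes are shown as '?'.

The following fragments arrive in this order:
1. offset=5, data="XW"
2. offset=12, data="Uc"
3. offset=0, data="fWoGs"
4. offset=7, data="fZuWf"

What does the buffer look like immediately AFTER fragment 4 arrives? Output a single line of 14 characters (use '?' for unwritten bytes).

Fragment 1: offset=5 data="XW" -> buffer=?????XW???????
Fragment 2: offset=12 data="Uc" -> buffer=?????XW?????Uc
Fragment 3: offset=0 data="fWoGs" -> buffer=fWoGsXW?????Uc
Fragment 4: offset=7 data="fZuWf" -> buffer=fWoGsXWfZuWfUc

Answer: fWoGsXWfZuWfUc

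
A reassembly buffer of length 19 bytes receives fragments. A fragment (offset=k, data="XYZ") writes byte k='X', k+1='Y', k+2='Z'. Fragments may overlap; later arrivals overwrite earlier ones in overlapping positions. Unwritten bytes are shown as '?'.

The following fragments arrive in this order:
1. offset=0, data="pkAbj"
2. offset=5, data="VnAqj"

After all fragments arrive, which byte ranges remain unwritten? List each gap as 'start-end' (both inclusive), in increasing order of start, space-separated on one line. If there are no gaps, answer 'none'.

Fragment 1: offset=0 len=5
Fragment 2: offset=5 len=5
Gaps: 10-18

Answer: 10-18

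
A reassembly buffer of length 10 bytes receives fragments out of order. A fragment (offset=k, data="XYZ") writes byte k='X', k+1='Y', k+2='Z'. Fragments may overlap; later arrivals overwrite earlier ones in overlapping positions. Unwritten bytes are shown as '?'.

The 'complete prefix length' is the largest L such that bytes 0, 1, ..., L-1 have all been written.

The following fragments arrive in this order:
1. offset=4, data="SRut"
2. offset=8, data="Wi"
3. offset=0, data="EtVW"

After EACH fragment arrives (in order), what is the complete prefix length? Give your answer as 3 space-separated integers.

Answer: 0 0 10

Derivation:
Fragment 1: offset=4 data="SRut" -> buffer=????SRut?? -> prefix_len=0
Fragment 2: offset=8 data="Wi" -> buffer=????SRutWi -> prefix_len=0
Fragment 3: offset=0 data="EtVW" -> buffer=EtVWSRutWi -> prefix_len=10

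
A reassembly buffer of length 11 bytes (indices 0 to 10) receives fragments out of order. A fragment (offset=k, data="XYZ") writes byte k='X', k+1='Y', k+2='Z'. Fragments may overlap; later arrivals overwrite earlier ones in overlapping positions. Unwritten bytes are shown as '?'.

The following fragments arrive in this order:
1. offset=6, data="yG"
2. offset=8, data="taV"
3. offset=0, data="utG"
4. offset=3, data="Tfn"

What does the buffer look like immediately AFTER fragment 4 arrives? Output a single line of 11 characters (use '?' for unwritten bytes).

Answer: utGTfnyGtaV

Derivation:
Fragment 1: offset=6 data="yG" -> buffer=??????yG???
Fragment 2: offset=8 data="taV" -> buffer=??????yGtaV
Fragment 3: offset=0 data="utG" -> buffer=utG???yGtaV
Fragment 4: offset=3 data="Tfn" -> buffer=utGTfnyGtaV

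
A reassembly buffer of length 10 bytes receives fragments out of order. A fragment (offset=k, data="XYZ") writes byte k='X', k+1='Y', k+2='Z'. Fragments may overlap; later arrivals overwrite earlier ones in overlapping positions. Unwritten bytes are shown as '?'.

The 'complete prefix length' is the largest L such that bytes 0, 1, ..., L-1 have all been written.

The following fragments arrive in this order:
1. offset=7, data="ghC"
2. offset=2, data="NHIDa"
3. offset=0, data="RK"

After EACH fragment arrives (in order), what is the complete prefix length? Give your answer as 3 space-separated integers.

Fragment 1: offset=7 data="ghC" -> buffer=???????ghC -> prefix_len=0
Fragment 2: offset=2 data="NHIDa" -> buffer=??NHIDaghC -> prefix_len=0
Fragment 3: offset=0 data="RK" -> buffer=RKNHIDaghC -> prefix_len=10

Answer: 0 0 10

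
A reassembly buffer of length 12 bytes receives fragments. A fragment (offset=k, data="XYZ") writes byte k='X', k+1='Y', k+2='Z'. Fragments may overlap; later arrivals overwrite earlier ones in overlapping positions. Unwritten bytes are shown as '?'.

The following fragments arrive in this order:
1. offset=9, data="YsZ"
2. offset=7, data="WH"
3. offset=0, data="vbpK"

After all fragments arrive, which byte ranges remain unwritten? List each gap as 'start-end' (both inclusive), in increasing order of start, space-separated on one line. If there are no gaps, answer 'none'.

Answer: 4-6

Derivation:
Fragment 1: offset=9 len=3
Fragment 2: offset=7 len=2
Fragment 3: offset=0 len=4
Gaps: 4-6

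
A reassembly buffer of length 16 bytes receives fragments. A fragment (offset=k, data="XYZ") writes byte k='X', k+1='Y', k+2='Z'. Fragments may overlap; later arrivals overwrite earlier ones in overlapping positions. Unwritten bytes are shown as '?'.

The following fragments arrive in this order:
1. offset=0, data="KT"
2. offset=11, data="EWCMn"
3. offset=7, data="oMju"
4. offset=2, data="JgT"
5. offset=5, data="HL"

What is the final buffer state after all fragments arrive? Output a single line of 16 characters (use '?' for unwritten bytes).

Fragment 1: offset=0 data="KT" -> buffer=KT??????????????
Fragment 2: offset=11 data="EWCMn" -> buffer=KT?????????EWCMn
Fragment 3: offset=7 data="oMju" -> buffer=KT?????oMjuEWCMn
Fragment 4: offset=2 data="JgT" -> buffer=KTJgT??oMjuEWCMn
Fragment 5: offset=5 data="HL" -> buffer=KTJgTHLoMjuEWCMn

Answer: KTJgTHLoMjuEWCMn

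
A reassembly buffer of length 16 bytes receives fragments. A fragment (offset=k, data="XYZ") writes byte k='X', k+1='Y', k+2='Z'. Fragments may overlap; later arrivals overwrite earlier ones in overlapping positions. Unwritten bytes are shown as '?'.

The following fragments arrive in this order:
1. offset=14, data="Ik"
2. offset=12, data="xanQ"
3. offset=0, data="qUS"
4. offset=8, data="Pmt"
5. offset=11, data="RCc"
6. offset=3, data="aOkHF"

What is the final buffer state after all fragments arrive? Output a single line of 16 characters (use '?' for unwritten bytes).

Fragment 1: offset=14 data="Ik" -> buffer=??????????????Ik
Fragment 2: offset=12 data="xanQ" -> buffer=????????????xanQ
Fragment 3: offset=0 data="qUS" -> buffer=qUS?????????xanQ
Fragment 4: offset=8 data="Pmt" -> buffer=qUS?????Pmt?xanQ
Fragment 5: offset=11 data="RCc" -> buffer=qUS?????PmtRCcnQ
Fragment 6: offset=3 data="aOkHF" -> buffer=qUSaOkHFPmtRCcnQ

Answer: qUSaOkHFPmtRCcnQ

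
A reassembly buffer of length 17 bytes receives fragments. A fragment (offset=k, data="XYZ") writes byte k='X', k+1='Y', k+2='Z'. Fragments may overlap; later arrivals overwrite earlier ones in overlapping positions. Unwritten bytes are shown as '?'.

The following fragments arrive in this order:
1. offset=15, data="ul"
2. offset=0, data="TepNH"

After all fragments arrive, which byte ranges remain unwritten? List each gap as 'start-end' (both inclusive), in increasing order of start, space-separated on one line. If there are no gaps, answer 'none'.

Fragment 1: offset=15 len=2
Fragment 2: offset=0 len=5
Gaps: 5-14

Answer: 5-14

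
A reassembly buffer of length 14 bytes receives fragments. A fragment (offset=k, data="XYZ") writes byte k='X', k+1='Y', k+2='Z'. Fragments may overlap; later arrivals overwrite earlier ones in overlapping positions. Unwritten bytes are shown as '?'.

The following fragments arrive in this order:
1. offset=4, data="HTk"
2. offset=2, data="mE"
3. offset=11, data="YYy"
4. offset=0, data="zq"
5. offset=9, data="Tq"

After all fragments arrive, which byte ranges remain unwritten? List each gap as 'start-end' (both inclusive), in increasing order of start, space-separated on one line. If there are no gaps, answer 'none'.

Fragment 1: offset=4 len=3
Fragment 2: offset=2 len=2
Fragment 3: offset=11 len=3
Fragment 4: offset=0 len=2
Fragment 5: offset=9 len=2
Gaps: 7-8

Answer: 7-8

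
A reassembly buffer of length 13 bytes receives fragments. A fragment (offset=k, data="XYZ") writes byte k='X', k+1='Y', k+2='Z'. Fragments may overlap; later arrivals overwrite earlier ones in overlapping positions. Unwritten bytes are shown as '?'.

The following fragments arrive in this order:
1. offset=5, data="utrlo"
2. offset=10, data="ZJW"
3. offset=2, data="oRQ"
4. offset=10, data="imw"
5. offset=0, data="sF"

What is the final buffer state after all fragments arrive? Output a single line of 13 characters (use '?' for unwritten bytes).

Answer: sFoRQutrloimw

Derivation:
Fragment 1: offset=5 data="utrlo" -> buffer=?????utrlo???
Fragment 2: offset=10 data="ZJW" -> buffer=?????utrloZJW
Fragment 3: offset=2 data="oRQ" -> buffer=??oRQutrloZJW
Fragment 4: offset=10 data="imw" -> buffer=??oRQutrloimw
Fragment 5: offset=0 data="sF" -> buffer=sFoRQutrloimw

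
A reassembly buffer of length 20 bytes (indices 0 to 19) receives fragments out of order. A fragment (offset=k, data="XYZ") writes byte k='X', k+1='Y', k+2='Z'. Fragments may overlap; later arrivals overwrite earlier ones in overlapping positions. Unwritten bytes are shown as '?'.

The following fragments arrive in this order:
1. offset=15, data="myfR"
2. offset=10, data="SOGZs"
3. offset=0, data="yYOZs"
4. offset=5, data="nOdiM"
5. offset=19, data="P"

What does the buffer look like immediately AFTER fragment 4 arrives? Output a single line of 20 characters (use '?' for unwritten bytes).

Answer: yYOZsnOdiMSOGZsmyfR?

Derivation:
Fragment 1: offset=15 data="myfR" -> buffer=???????????????myfR?
Fragment 2: offset=10 data="SOGZs" -> buffer=??????????SOGZsmyfR?
Fragment 3: offset=0 data="yYOZs" -> buffer=yYOZs?????SOGZsmyfR?
Fragment 4: offset=5 data="nOdiM" -> buffer=yYOZsnOdiMSOGZsmyfR?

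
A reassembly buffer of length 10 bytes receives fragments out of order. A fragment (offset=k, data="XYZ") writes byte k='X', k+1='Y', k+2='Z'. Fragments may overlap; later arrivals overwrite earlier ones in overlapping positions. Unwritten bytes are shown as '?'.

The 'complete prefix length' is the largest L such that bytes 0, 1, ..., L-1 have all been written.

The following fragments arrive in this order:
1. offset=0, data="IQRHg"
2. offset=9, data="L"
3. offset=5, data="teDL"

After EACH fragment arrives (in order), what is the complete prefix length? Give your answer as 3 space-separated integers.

Answer: 5 5 10

Derivation:
Fragment 1: offset=0 data="IQRHg" -> buffer=IQRHg????? -> prefix_len=5
Fragment 2: offset=9 data="L" -> buffer=IQRHg????L -> prefix_len=5
Fragment 3: offset=5 data="teDL" -> buffer=IQRHgteDLL -> prefix_len=10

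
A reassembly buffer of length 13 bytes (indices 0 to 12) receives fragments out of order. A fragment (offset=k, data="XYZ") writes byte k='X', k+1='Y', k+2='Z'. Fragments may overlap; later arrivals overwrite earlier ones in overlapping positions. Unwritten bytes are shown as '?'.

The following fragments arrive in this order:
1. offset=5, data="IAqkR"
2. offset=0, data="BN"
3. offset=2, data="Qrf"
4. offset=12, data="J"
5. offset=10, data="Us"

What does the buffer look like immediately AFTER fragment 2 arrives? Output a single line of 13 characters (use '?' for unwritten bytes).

Answer: BN???IAqkR???

Derivation:
Fragment 1: offset=5 data="IAqkR" -> buffer=?????IAqkR???
Fragment 2: offset=0 data="BN" -> buffer=BN???IAqkR???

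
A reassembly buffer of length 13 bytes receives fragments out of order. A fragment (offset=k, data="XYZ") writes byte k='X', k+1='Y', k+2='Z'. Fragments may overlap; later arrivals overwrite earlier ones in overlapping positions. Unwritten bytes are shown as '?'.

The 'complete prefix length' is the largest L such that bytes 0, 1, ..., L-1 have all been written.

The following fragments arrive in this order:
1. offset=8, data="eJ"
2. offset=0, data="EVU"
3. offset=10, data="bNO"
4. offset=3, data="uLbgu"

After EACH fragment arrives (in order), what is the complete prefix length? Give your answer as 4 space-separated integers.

Answer: 0 3 3 13

Derivation:
Fragment 1: offset=8 data="eJ" -> buffer=????????eJ??? -> prefix_len=0
Fragment 2: offset=0 data="EVU" -> buffer=EVU?????eJ??? -> prefix_len=3
Fragment 3: offset=10 data="bNO" -> buffer=EVU?????eJbNO -> prefix_len=3
Fragment 4: offset=3 data="uLbgu" -> buffer=EVUuLbgueJbNO -> prefix_len=13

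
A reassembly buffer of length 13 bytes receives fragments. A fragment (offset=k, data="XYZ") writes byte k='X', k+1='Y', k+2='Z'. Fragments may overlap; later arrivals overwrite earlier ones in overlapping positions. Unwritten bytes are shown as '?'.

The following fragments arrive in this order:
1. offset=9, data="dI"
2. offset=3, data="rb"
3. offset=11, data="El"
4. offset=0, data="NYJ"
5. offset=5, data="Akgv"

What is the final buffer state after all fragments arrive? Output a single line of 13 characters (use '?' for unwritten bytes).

Fragment 1: offset=9 data="dI" -> buffer=?????????dI??
Fragment 2: offset=3 data="rb" -> buffer=???rb????dI??
Fragment 3: offset=11 data="El" -> buffer=???rb????dIEl
Fragment 4: offset=0 data="NYJ" -> buffer=NYJrb????dIEl
Fragment 5: offset=5 data="Akgv" -> buffer=NYJrbAkgvdIEl

Answer: NYJrbAkgvdIEl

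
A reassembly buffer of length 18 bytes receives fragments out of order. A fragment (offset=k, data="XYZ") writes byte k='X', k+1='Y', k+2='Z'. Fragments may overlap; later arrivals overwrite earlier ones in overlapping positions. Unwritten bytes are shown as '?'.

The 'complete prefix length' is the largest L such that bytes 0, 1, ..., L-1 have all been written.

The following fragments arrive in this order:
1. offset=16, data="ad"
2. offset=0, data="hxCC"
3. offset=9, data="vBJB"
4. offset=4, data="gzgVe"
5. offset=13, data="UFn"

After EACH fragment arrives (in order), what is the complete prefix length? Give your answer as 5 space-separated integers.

Answer: 0 4 4 13 18

Derivation:
Fragment 1: offset=16 data="ad" -> buffer=????????????????ad -> prefix_len=0
Fragment 2: offset=0 data="hxCC" -> buffer=hxCC????????????ad -> prefix_len=4
Fragment 3: offset=9 data="vBJB" -> buffer=hxCC?????vBJB???ad -> prefix_len=4
Fragment 4: offset=4 data="gzgVe" -> buffer=hxCCgzgVevBJB???ad -> prefix_len=13
Fragment 5: offset=13 data="UFn" -> buffer=hxCCgzgVevBJBUFnad -> prefix_len=18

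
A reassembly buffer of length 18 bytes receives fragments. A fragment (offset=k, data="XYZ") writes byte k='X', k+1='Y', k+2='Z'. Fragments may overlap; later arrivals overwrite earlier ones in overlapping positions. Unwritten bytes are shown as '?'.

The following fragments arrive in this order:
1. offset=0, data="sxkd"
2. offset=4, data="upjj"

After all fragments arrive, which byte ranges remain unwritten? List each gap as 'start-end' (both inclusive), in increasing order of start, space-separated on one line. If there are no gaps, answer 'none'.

Answer: 8-17

Derivation:
Fragment 1: offset=0 len=4
Fragment 2: offset=4 len=4
Gaps: 8-17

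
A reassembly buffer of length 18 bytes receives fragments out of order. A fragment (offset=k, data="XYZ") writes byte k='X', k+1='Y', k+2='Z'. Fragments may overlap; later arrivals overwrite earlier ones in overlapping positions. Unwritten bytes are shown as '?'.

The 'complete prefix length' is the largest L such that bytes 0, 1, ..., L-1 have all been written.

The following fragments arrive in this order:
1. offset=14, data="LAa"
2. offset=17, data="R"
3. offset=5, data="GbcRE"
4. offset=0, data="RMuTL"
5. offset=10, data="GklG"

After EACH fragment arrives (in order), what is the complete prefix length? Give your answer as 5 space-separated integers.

Fragment 1: offset=14 data="LAa" -> buffer=??????????????LAa? -> prefix_len=0
Fragment 2: offset=17 data="R" -> buffer=??????????????LAaR -> prefix_len=0
Fragment 3: offset=5 data="GbcRE" -> buffer=?????GbcRE????LAaR -> prefix_len=0
Fragment 4: offset=0 data="RMuTL" -> buffer=RMuTLGbcRE????LAaR -> prefix_len=10
Fragment 5: offset=10 data="GklG" -> buffer=RMuTLGbcREGklGLAaR -> prefix_len=18

Answer: 0 0 0 10 18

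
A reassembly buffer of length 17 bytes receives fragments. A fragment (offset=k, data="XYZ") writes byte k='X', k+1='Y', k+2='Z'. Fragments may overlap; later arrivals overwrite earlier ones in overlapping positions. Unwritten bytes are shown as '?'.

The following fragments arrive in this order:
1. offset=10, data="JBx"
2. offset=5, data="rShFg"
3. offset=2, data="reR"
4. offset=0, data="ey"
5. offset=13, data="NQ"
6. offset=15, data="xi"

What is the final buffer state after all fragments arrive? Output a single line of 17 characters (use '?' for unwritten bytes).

Answer: eyreRrShFgJBxNQxi

Derivation:
Fragment 1: offset=10 data="JBx" -> buffer=??????????JBx????
Fragment 2: offset=5 data="rShFg" -> buffer=?????rShFgJBx????
Fragment 3: offset=2 data="reR" -> buffer=??reRrShFgJBx????
Fragment 4: offset=0 data="ey" -> buffer=eyreRrShFgJBx????
Fragment 5: offset=13 data="NQ" -> buffer=eyreRrShFgJBxNQ??
Fragment 6: offset=15 data="xi" -> buffer=eyreRrShFgJBxNQxi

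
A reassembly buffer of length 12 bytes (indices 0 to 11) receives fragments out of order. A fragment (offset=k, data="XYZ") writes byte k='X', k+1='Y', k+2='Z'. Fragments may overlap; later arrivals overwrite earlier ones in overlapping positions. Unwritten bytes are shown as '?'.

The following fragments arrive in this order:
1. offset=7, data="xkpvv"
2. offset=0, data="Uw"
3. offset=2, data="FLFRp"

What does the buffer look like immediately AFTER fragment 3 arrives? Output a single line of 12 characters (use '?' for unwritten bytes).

Answer: UwFLFRpxkpvv

Derivation:
Fragment 1: offset=7 data="xkpvv" -> buffer=???????xkpvv
Fragment 2: offset=0 data="Uw" -> buffer=Uw?????xkpvv
Fragment 3: offset=2 data="FLFRp" -> buffer=UwFLFRpxkpvv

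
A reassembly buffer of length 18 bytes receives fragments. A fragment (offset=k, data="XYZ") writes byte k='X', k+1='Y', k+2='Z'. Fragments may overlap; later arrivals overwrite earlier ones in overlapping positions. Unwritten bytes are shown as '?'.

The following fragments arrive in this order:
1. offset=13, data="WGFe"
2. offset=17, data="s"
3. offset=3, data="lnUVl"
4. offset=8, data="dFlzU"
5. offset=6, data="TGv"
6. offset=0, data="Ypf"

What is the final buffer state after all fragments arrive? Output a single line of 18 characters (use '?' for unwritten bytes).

Fragment 1: offset=13 data="WGFe" -> buffer=?????????????WGFe?
Fragment 2: offset=17 data="s" -> buffer=?????????????WGFes
Fragment 3: offset=3 data="lnUVl" -> buffer=???lnUVl?????WGFes
Fragment 4: offset=8 data="dFlzU" -> buffer=???lnUVldFlzUWGFes
Fragment 5: offset=6 data="TGv" -> buffer=???lnUTGvFlzUWGFes
Fragment 6: offset=0 data="Ypf" -> buffer=YpflnUTGvFlzUWGFes

Answer: YpflnUTGvFlzUWGFes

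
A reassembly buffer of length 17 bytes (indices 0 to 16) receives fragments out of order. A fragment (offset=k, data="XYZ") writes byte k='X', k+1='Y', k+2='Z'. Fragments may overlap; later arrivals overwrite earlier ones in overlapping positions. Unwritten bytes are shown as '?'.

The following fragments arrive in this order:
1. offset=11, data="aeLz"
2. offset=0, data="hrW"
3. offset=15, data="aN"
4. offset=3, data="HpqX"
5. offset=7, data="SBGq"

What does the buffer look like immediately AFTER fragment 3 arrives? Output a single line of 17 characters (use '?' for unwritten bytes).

Answer: hrW????????aeLzaN

Derivation:
Fragment 1: offset=11 data="aeLz" -> buffer=???????????aeLz??
Fragment 2: offset=0 data="hrW" -> buffer=hrW????????aeLz??
Fragment 3: offset=15 data="aN" -> buffer=hrW????????aeLzaN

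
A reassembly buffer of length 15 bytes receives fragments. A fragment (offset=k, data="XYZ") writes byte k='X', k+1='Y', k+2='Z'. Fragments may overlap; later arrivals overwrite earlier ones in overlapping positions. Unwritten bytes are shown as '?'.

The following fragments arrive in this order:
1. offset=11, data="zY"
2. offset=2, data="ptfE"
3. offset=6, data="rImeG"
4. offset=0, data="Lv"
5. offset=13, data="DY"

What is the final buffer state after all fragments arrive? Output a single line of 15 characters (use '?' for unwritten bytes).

Fragment 1: offset=11 data="zY" -> buffer=???????????zY??
Fragment 2: offset=2 data="ptfE" -> buffer=??ptfE?????zY??
Fragment 3: offset=6 data="rImeG" -> buffer=??ptfErImeGzY??
Fragment 4: offset=0 data="Lv" -> buffer=LvptfErImeGzY??
Fragment 5: offset=13 data="DY" -> buffer=LvptfErImeGzYDY

Answer: LvptfErImeGzYDY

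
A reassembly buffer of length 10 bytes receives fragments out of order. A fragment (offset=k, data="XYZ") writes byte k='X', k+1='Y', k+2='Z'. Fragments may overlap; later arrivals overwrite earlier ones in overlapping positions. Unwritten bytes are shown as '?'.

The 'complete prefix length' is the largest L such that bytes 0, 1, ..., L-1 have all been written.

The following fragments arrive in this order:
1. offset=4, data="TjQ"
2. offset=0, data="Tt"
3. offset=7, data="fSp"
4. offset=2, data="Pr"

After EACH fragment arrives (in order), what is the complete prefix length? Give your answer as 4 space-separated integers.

Fragment 1: offset=4 data="TjQ" -> buffer=????TjQ??? -> prefix_len=0
Fragment 2: offset=0 data="Tt" -> buffer=Tt??TjQ??? -> prefix_len=2
Fragment 3: offset=7 data="fSp" -> buffer=Tt??TjQfSp -> prefix_len=2
Fragment 4: offset=2 data="Pr" -> buffer=TtPrTjQfSp -> prefix_len=10

Answer: 0 2 2 10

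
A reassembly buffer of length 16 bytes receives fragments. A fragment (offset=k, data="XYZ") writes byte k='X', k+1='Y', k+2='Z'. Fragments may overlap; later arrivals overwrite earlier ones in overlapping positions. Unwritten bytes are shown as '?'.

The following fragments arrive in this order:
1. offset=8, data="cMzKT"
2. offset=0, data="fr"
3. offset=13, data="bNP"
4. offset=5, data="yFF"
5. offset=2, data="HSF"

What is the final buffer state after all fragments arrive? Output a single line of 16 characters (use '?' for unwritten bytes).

Answer: frHSFyFFcMzKTbNP

Derivation:
Fragment 1: offset=8 data="cMzKT" -> buffer=????????cMzKT???
Fragment 2: offset=0 data="fr" -> buffer=fr??????cMzKT???
Fragment 3: offset=13 data="bNP" -> buffer=fr??????cMzKTbNP
Fragment 4: offset=5 data="yFF" -> buffer=fr???yFFcMzKTbNP
Fragment 5: offset=2 data="HSF" -> buffer=frHSFyFFcMzKTbNP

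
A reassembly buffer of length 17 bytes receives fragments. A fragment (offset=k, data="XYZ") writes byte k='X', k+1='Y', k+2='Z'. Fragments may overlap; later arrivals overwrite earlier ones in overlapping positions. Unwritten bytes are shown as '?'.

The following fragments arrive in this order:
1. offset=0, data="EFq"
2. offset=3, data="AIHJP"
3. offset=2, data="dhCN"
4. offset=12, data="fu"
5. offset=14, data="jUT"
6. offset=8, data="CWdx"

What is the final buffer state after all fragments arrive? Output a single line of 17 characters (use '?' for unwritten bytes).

Fragment 1: offset=0 data="EFq" -> buffer=EFq??????????????
Fragment 2: offset=3 data="AIHJP" -> buffer=EFqAIHJP?????????
Fragment 3: offset=2 data="dhCN" -> buffer=EFdhCNJP?????????
Fragment 4: offset=12 data="fu" -> buffer=EFdhCNJP????fu???
Fragment 5: offset=14 data="jUT" -> buffer=EFdhCNJP????fujUT
Fragment 6: offset=8 data="CWdx" -> buffer=EFdhCNJPCWdxfujUT

Answer: EFdhCNJPCWdxfujUT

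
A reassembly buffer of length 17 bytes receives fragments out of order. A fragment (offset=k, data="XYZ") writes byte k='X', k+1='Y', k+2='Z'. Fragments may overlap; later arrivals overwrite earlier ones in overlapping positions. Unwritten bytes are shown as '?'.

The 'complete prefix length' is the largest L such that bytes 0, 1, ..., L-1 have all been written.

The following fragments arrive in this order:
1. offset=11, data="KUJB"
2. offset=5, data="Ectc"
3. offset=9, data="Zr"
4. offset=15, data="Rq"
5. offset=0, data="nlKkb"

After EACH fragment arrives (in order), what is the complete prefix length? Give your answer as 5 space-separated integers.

Answer: 0 0 0 0 17

Derivation:
Fragment 1: offset=11 data="KUJB" -> buffer=???????????KUJB?? -> prefix_len=0
Fragment 2: offset=5 data="Ectc" -> buffer=?????Ectc??KUJB?? -> prefix_len=0
Fragment 3: offset=9 data="Zr" -> buffer=?????EctcZrKUJB?? -> prefix_len=0
Fragment 4: offset=15 data="Rq" -> buffer=?????EctcZrKUJBRq -> prefix_len=0
Fragment 5: offset=0 data="nlKkb" -> buffer=nlKkbEctcZrKUJBRq -> prefix_len=17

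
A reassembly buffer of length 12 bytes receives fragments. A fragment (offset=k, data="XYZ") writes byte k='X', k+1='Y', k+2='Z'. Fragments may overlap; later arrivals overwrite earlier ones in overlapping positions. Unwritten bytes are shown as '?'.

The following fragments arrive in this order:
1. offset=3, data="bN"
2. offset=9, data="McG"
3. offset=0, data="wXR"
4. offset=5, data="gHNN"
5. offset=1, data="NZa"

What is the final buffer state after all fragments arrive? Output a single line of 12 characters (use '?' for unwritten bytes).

Answer: wNZaNgHNNMcG

Derivation:
Fragment 1: offset=3 data="bN" -> buffer=???bN???????
Fragment 2: offset=9 data="McG" -> buffer=???bN????McG
Fragment 3: offset=0 data="wXR" -> buffer=wXRbN????McG
Fragment 4: offset=5 data="gHNN" -> buffer=wXRbNgHNNMcG
Fragment 5: offset=1 data="NZa" -> buffer=wNZaNgHNNMcG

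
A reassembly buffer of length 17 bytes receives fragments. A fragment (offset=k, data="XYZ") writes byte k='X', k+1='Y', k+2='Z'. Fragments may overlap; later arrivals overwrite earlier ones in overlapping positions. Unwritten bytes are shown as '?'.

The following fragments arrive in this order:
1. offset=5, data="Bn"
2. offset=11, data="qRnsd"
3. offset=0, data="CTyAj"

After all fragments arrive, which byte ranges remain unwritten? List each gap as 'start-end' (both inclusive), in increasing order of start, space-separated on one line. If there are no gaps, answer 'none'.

Answer: 7-10 16-16

Derivation:
Fragment 1: offset=5 len=2
Fragment 2: offset=11 len=5
Fragment 3: offset=0 len=5
Gaps: 7-10 16-16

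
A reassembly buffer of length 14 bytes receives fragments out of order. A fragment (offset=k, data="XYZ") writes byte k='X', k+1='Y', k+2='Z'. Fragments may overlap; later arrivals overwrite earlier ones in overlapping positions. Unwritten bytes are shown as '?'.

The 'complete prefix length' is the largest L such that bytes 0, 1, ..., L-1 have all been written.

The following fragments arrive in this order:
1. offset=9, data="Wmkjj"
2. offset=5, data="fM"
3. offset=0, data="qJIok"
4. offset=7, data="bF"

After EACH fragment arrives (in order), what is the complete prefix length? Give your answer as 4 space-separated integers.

Fragment 1: offset=9 data="Wmkjj" -> buffer=?????????Wmkjj -> prefix_len=0
Fragment 2: offset=5 data="fM" -> buffer=?????fM??Wmkjj -> prefix_len=0
Fragment 3: offset=0 data="qJIok" -> buffer=qJIokfM??Wmkjj -> prefix_len=7
Fragment 4: offset=7 data="bF" -> buffer=qJIokfMbFWmkjj -> prefix_len=14

Answer: 0 0 7 14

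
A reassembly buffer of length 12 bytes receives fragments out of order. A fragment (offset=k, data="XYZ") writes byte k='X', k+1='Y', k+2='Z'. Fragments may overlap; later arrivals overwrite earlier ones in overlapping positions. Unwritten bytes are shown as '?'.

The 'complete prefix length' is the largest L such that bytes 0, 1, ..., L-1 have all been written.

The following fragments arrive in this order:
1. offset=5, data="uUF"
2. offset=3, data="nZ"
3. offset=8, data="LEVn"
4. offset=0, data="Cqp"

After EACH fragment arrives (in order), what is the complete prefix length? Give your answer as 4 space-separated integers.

Answer: 0 0 0 12

Derivation:
Fragment 1: offset=5 data="uUF" -> buffer=?????uUF???? -> prefix_len=0
Fragment 2: offset=3 data="nZ" -> buffer=???nZuUF???? -> prefix_len=0
Fragment 3: offset=8 data="LEVn" -> buffer=???nZuUFLEVn -> prefix_len=0
Fragment 4: offset=0 data="Cqp" -> buffer=CqpnZuUFLEVn -> prefix_len=12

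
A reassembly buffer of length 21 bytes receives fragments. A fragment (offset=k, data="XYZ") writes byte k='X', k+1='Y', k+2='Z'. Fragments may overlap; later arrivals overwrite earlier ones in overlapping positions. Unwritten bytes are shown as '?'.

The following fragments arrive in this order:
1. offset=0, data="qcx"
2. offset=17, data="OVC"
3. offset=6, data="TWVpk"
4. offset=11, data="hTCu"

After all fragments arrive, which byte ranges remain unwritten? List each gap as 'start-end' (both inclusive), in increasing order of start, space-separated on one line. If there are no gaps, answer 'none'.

Answer: 3-5 15-16 20-20

Derivation:
Fragment 1: offset=0 len=3
Fragment 2: offset=17 len=3
Fragment 3: offset=6 len=5
Fragment 4: offset=11 len=4
Gaps: 3-5 15-16 20-20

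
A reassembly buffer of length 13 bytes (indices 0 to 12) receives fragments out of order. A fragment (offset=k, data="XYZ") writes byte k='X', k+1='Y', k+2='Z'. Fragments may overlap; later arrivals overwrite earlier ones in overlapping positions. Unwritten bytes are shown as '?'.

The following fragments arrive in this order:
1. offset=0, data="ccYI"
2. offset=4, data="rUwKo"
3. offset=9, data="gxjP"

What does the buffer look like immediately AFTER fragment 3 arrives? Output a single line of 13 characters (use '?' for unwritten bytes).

Fragment 1: offset=0 data="ccYI" -> buffer=ccYI?????????
Fragment 2: offset=4 data="rUwKo" -> buffer=ccYIrUwKo????
Fragment 3: offset=9 data="gxjP" -> buffer=ccYIrUwKogxjP

Answer: ccYIrUwKogxjP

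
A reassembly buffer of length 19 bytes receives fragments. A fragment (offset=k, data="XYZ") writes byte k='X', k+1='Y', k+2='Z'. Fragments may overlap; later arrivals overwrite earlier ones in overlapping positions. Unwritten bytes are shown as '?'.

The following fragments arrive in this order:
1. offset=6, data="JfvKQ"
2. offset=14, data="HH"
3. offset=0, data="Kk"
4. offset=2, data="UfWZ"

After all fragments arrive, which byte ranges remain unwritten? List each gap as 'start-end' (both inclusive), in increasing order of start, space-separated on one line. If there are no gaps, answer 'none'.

Fragment 1: offset=6 len=5
Fragment 2: offset=14 len=2
Fragment 3: offset=0 len=2
Fragment 4: offset=2 len=4
Gaps: 11-13 16-18

Answer: 11-13 16-18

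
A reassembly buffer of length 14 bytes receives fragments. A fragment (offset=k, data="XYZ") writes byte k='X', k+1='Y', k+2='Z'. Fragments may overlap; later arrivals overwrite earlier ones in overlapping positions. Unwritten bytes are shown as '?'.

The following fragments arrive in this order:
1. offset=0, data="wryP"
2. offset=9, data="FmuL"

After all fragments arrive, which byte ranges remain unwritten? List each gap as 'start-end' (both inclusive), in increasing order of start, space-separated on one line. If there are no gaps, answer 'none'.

Fragment 1: offset=0 len=4
Fragment 2: offset=9 len=4
Gaps: 4-8 13-13

Answer: 4-8 13-13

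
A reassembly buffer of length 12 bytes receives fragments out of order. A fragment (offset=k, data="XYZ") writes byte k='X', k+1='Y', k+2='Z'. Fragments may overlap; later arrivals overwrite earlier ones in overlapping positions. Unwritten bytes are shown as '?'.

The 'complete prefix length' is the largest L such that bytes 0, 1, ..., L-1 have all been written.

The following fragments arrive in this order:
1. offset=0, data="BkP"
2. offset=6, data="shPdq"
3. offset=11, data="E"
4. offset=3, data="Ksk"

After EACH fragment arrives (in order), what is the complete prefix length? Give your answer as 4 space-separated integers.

Fragment 1: offset=0 data="BkP" -> buffer=BkP????????? -> prefix_len=3
Fragment 2: offset=6 data="shPdq" -> buffer=BkP???shPdq? -> prefix_len=3
Fragment 3: offset=11 data="E" -> buffer=BkP???shPdqE -> prefix_len=3
Fragment 4: offset=3 data="Ksk" -> buffer=BkPKskshPdqE -> prefix_len=12

Answer: 3 3 3 12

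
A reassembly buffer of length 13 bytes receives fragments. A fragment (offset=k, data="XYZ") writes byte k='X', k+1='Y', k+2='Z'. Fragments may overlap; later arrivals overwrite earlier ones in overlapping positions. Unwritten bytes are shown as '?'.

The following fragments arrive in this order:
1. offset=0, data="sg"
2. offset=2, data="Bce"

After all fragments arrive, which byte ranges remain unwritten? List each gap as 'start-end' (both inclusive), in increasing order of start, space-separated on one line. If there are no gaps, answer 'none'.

Fragment 1: offset=0 len=2
Fragment 2: offset=2 len=3
Gaps: 5-12

Answer: 5-12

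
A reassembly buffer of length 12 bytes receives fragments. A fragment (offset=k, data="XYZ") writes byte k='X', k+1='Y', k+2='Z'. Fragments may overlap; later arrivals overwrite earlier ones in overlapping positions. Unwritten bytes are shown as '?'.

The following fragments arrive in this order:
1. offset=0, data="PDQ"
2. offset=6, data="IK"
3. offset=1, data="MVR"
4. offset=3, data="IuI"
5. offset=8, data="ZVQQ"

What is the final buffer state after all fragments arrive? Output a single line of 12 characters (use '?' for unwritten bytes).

Answer: PMVIuIIKZVQQ

Derivation:
Fragment 1: offset=0 data="PDQ" -> buffer=PDQ?????????
Fragment 2: offset=6 data="IK" -> buffer=PDQ???IK????
Fragment 3: offset=1 data="MVR" -> buffer=PMVR??IK????
Fragment 4: offset=3 data="IuI" -> buffer=PMVIuIIK????
Fragment 5: offset=8 data="ZVQQ" -> buffer=PMVIuIIKZVQQ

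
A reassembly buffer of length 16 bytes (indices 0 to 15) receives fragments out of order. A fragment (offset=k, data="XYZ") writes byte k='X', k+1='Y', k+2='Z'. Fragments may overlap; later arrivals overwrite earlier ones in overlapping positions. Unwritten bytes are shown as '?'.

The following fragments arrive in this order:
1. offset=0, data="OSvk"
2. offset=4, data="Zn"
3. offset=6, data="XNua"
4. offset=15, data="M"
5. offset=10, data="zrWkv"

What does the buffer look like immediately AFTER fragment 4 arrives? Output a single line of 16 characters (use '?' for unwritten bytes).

Answer: OSvkZnXNua?????M

Derivation:
Fragment 1: offset=0 data="OSvk" -> buffer=OSvk????????????
Fragment 2: offset=4 data="Zn" -> buffer=OSvkZn??????????
Fragment 3: offset=6 data="XNua" -> buffer=OSvkZnXNua??????
Fragment 4: offset=15 data="M" -> buffer=OSvkZnXNua?????M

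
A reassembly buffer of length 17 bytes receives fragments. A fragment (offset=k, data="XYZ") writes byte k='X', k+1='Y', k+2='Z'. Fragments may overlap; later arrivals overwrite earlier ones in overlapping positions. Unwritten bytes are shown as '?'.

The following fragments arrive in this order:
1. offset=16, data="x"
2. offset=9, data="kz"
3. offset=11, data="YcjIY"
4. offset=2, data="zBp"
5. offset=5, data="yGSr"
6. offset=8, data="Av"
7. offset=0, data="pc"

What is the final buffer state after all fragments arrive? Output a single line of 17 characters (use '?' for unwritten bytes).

Fragment 1: offset=16 data="x" -> buffer=????????????????x
Fragment 2: offset=9 data="kz" -> buffer=?????????kz?????x
Fragment 3: offset=11 data="YcjIY" -> buffer=?????????kzYcjIYx
Fragment 4: offset=2 data="zBp" -> buffer=??zBp????kzYcjIYx
Fragment 5: offset=5 data="yGSr" -> buffer=??zBpyGSrkzYcjIYx
Fragment 6: offset=8 data="Av" -> buffer=??zBpyGSAvzYcjIYx
Fragment 7: offset=0 data="pc" -> buffer=pczBpyGSAvzYcjIYx

Answer: pczBpyGSAvzYcjIYx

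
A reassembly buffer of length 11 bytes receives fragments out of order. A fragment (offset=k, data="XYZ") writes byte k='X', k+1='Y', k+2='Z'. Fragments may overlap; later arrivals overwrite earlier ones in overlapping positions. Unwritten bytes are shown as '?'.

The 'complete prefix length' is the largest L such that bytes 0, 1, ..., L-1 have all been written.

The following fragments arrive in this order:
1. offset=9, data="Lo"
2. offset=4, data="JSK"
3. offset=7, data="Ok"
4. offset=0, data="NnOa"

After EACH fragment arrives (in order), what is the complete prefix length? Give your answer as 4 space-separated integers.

Fragment 1: offset=9 data="Lo" -> buffer=?????????Lo -> prefix_len=0
Fragment 2: offset=4 data="JSK" -> buffer=????JSK??Lo -> prefix_len=0
Fragment 3: offset=7 data="Ok" -> buffer=????JSKOkLo -> prefix_len=0
Fragment 4: offset=0 data="NnOa" -> buffer=NnOaJSKOkLo -> prefix_len=11

Answer: 0 0 0 11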